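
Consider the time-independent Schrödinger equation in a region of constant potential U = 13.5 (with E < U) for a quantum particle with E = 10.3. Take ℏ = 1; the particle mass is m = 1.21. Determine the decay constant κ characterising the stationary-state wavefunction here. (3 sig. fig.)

κ = 2.78

Since E < U the TISE in this region is ψ'' = κ²ψ with κ = √(2m(U − E))/ℏ.
κ = √(2 × 1.21 × 3.2) = 2.783.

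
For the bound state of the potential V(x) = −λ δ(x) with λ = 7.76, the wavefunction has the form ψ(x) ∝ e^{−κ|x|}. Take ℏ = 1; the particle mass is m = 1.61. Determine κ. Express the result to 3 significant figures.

Integrating the TISE across x = 0 gives the cusp condition ψ'(0⁺) − ψ'(0⁻) = −(2mλ/ℏ²)ψ(0).
With ψ ∝ e^{−κ|x|} this yields −2κ = −2mλ/ℏ², so κ = mλ/ℏ² = 12.49.

κ = 12.5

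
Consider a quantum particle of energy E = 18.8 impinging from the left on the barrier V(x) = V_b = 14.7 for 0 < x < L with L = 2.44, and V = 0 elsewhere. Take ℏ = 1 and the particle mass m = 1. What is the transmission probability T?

T = 0.773

Above the barrier the interior wavenumber is k₂ = √(2m(E − V_b))/ℏ = 2.864, giving phase k₂L = 6.987.
T = [1 + V_b² sin²(k₂L) / (4E(E − V_b))]⁻¹ = 1/1.294 = 0.773.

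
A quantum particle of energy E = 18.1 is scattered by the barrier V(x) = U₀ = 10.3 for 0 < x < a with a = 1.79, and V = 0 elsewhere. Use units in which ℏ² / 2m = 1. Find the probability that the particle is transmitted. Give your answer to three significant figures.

T = 0.853

E > U₀: inside the barrier k₂ = √(2m(E − U₀))/ℏ = 2.793, k₂a = 4.999.
T = [1 + U₀² sin²(k₂a) / (4E(E − U₀))]⁻¹ = 1/1.173 = 0.853.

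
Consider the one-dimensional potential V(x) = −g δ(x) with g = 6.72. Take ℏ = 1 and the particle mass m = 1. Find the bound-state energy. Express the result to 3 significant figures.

For x ≠ 0 the bound state is ψ ∝ e^{−κ|x|}; integrating the TISE across the delta gives the cusp condition 2κ = 2mg/ℏ², so κ = 6.720.
Then E = −ℏ²κ²/(2m) = −mg²/(2ℏ²) = -22.58.

E = -22.6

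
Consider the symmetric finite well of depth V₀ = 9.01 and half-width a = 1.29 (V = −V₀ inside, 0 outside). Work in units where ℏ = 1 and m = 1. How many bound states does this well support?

Define the well-strength parameter z₀ = (a/ℏ)√(2mV₀) = 1.29 × √(2·1·9.01) = 5.476.
The even/odd transcendental equations gain one root per π/2 in z₀, giving N = 1 + ⌊2z₀/π⌋ = 1 + ⌊3.486⌋ = 4.

N = 4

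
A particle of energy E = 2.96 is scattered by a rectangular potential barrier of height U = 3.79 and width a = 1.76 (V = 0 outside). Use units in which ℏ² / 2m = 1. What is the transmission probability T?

T = 0.107

E < U: inside the barrier ψ ∝ e^{±κx} with κ = √(2m(U − E))/ℏ = 0.9110.
κa = 1.603, sinh(κa) = 2.384.
The exact tunnelling result is T⁻¹ = 1 + U² sinh²(κa) / [4E(U − E)] = 9.310, so T = 0.107.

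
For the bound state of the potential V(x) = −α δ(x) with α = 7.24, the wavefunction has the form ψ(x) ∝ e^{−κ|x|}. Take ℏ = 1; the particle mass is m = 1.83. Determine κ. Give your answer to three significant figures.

Integrate −(ℏ²/2m)ψ'' − αδ(x)ψ = Eψ from −ε to +ε: the ψ'' term gives ψ'(0⁺) − ψ'(0⁻) and the δ term gives −(2mα/ℏ²)ψ(0).
With ψ ∝ e^{−κ|x|} this yields −2κ = −2mα/ℏ², so κ = mα/ℏ² = 13.25.

κ = 13.2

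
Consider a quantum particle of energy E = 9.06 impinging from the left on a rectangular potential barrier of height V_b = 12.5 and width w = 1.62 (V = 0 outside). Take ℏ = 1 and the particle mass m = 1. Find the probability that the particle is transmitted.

T = 0.000650

Since E < V_b the interior solution is evanescent with decay constant κ = √(2m(V_b − E))/ℏ = 2.623.
κw = 4.249, sinh(κw) = 35.02.
The exact tunnelling result is T⁻¹ = 1 + V_b² sinh²(κw) / [4E(V_b − E)] = 1538, so T = 0.000650.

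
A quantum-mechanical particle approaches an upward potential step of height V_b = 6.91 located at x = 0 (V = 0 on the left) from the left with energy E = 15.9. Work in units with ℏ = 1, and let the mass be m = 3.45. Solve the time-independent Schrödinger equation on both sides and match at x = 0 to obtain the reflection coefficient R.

R = 0.0200

On each side the TISE gives plane waves with k = √(2m(E − V))/ℏ: k₁ = √(2·3.45·15.9) = 10.47, k₂ = √(2·3.45·8.99) = 7.876.
Continuity of ψ and ψ′ at the step yields the reflection amplitude r = (k₁ − k₂)/(k₁ + k₂) = 0.1416; thus R = |r|² = 0.02005, T = 0.9800.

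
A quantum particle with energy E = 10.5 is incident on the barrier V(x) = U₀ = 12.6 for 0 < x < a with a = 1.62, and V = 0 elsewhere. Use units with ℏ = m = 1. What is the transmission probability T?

T = 0.00290

E < U₀: inside the barrier ψ ∝ e^{±κx} with κ = √(2m(U₀ − E))/ℏ = 2.049.
κa = 3.320, sinh(κa) = 13.81.
The exact tunnelling result is T⁻¹ = 1 + U₀² sinh²(κa) / [4E(U₀ − E)] = 344.4, so T = 0.00290.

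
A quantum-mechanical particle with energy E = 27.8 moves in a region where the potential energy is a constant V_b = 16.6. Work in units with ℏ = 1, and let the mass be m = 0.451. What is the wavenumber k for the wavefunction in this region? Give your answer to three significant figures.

With E > V_b the solution is oscillatory, ψ ∝ e^{±ikx} with k = √(2m(E − V_b))/ℏ.
k = √(2 × 0.451 × 11.2) = 3.178.

k = 3.18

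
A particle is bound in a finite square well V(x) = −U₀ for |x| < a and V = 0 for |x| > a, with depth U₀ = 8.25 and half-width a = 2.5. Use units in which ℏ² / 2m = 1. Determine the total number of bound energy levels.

N = 5

The dimensionless depth is z₀ = a√(2mU₀)/ℏ = 2.5 × √(8.250) = 7.181.
The even/odd transcendental equations gain one root per π/2 in z₀, giving N = 1 + ⌊2z₀/π⌋ = 1 + ⌊4.571⌋ = 5.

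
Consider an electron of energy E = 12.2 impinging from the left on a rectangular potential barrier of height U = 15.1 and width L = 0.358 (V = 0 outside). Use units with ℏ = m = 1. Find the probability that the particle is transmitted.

T = 0.396

E < U: inside the barrier ψ ∝ e^{±κx} with κ = √(2m(U − E))/ℏ = 2.408.
κL = 0.8622, sinh(κL) = 0.9730.
Matching ψ, ψ′ at both faces gives T = [1 + U² sinh²(κL) / (4E(U − E))]⁻¹ = 1/2.525 = 0.396.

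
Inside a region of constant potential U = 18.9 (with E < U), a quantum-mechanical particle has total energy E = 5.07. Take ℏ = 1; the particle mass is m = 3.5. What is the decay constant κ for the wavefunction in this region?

Since E < U the TISE in this region is ψ'' = κ²ψ with κ = √(2m(U − E))/ℏ.
κ = √(2 × 3.5 × 13.83) = 9.839.

κ = 9.84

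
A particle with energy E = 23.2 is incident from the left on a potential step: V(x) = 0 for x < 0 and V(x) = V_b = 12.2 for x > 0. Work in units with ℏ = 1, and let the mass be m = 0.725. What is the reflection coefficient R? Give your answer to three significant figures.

R = 0.0340

The wavenumbers are k₁ = √(2mE)/ℏ = 5.800 on the left and k₂ = √(2m(E − V_b))/ℏ = 3.994 on the right.
Continuity of ψ and ψ′ at the step yields the reflection amplitude r = (k₁ − k₂)/(k₁ + k₂) = 0.1844; thus R = |r|² = 0.03401, T = 0.9660.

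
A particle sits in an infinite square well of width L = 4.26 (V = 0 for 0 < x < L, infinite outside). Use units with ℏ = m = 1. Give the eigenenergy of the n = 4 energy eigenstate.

The infinite-well eigenfunctions ψ_n = √(2/L) sin(nπx/L) vanish at both walls, giving E_n = n²π²ℏ²/(2mL²).
E_4 = 4² × π² / (2 × 1 × 4.26²) = 4.351.

E = 4.35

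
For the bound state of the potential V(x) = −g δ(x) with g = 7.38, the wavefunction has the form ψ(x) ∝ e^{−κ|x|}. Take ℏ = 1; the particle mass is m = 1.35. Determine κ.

Integrating the TISE across x = 0 gives the cusp condition ψ'(0⁺) − ψ'(0⁻) = −(2mg/ℏ²)ψ(0).
With ψ ∝ e^{−κ|x|} this yields −2κ = −2mg/ℏ², so κ = mg/ℏ² = 9.963.

κ = 9.96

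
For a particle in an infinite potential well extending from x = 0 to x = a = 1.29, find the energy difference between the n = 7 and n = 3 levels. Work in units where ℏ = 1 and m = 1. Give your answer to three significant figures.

ΔE = 119

E_n = n²π²ℏ²/(2ma²), so ΔE = (7² − 3²) π²ℏ²/(2ma²).
ΔE = 40 × π² / (2 × 1 × 1.29²) = 118.6.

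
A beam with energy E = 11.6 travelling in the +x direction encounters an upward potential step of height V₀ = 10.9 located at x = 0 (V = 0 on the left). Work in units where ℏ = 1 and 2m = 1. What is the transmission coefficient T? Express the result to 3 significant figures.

On each side the TISE gives plane waves with k = √(2m(E − V))/ℏ: k₁ = √(2·½·11.6) = 3.406, k₂ = √(2·½·0.7) = 0.8367.
Matching ψ and ψ′ at x = 0 gives r = (k₁ − k₂)/(k₁ + k₂), so R = r² = 0.3667 and T = 1 − R = 0.6333.

T = 0.633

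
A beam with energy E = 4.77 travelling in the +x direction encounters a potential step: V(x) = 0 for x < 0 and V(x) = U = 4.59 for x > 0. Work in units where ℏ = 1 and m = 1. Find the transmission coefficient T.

T = 0.545

On each side the TISE gives plane waves with k = √(2m(E − V))/ℏ: k₁ = √(2·1·4.77) = 3.089, k₂ = √(2·1·0.18) = 0.6000.
Continuity of ψ and ψ′ at the step yields the reflection amplitude r = (k₁ − k₂)/(k₁ + k₂) = 0.6747; thus R = |r|² = 0.4552, T = 0.5448.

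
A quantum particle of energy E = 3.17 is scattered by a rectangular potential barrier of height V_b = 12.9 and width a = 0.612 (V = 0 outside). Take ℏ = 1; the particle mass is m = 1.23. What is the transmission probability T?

Since E < V_b the interior solution is evanescent with decay constant κ = √(2m(V_b − E))/ℏ = 4.892.
κa = 2.994, sinh(κa) = 9.959.
Matching ψ, ψ′ at both faces gives T = [1 + V_b² sinh²(κa) / (4E(V_b − E))]⁻¹ = 1/134.8 = 0.00742.

T = 0.00742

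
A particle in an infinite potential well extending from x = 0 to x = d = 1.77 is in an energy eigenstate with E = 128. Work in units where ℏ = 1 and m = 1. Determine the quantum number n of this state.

For an infinite well E_n = n²π²ℏ²/(2md²), so n = (d/πℏ)√(2mE).
n = (1.77/π) × √(2 × 1 × 128) = 9.015 → n = 9.

n = 9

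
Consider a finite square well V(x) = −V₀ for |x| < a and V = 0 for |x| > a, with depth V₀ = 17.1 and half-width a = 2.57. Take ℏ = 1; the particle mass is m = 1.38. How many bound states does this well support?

Define the well-strength parameter z₀ = (a/ℏ)√(2mV₀) = 2.57 × √(2·1.38·17.1) = 17.66.
A new bound state (alternating even/odd) appears each time z₀ passes a multiple of π/2, so N = ⌊2z₀/π⌋ + 1 = ⌊11.24⌋ + 1 = 12.

N = 12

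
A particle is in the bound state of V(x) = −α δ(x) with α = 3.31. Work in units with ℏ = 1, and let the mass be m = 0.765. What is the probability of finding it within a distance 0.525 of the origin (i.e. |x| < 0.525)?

The normalised bound state is ψ = √κ e^{−κ|x|} with κ = mα/ℏ² = 2.532.
P(|x| < d) = ∫_{−d}^{d} κ e^{−2κ|x|} dx = 1 − e^{−2κd} = 1 − e^{−2.659} = 0.9300.

P = 0.930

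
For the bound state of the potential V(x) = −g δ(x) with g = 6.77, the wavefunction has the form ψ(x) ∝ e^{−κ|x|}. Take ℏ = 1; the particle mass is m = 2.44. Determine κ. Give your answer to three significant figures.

Integrate −(ℏ²/2m)ψ'' − gδ(x)ψ = Eψ from −ε to +ε: the ψ'' term gives ψ'(0⁺) − ψ'(0⁻) and the δ term gives −(2mg/ℏ²)ψ(0).
With ψ ∝ e^{−κ|x|} this yields −2κ = −2mg/ℏ², so κ = mg/ℏ² = 16.52.

κ = 16.5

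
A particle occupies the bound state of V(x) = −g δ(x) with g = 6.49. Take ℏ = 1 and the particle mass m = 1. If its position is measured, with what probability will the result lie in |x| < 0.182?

The normalised bound state is ψ = √κ e^{−κ|x|} with κ = mg/ℏ² = 6.490.
P(|x| < d) = ∫_{−d}^{d} κ e^{−2κ|x|} dx = 1 − e^{−2κd} = 1 − e^{−2.362} = 0.9058.

P = 0.906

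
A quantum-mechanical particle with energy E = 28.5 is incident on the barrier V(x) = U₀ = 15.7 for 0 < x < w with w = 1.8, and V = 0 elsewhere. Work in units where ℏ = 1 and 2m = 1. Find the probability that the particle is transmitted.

T = 0.996

E > U₀: inside the barrier k₂ = √(2m(E − U₀))/ℏ = 3.578, k₂w = 6.440.
T = [1 + U₀² sin²(k₂w) / (4E(E − U₀))]⁻¹ = 1/1.004 = 0.996.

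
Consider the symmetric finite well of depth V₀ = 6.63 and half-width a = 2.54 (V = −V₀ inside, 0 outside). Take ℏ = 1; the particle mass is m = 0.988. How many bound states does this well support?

The dimensionless depth is z₀ = a√(2mV₀)/ℏ = 2.54 × √(13.10) = 9.194.
A new bound state (alternating even/odd) appears each time z₀ passes a multiple of π/2, so N = ⌊2z₀/π⌋ + 1 = ⌊5.853⌋ + 1 = 6.

N = 6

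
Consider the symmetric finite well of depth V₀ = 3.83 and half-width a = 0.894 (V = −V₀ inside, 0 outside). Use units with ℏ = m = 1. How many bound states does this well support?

Define the well-strength parameter z₀ = (a/ℏ)√(2mV₀) = 0.894 × √(2·1·3.83) = 2.474.
The even/odd transcendental equations gain one root per π/2 in z₀, giving N = 1 + ⌊2z₀/π⌋ = 1 + ⌊1.575⌋ = 2.

N = 2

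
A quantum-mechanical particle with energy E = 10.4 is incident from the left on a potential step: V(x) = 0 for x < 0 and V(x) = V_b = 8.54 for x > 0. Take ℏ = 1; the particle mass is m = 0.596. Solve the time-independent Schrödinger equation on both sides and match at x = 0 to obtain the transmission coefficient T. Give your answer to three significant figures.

T = 0.836

On each side the TISE gives plane waves with k = √(2m(E − V))/ℏ: k₁ = √(2·0.596·10.4) = 3.521, k₂ = √(2·0.596·1.86) = 1.489.
Matching ψ and ψ′ at x = 0 gives r = (k₁ − k₂)/(k₁ + k₂), so R = r² = 0.1645 and T = 1 − R = 0.8355.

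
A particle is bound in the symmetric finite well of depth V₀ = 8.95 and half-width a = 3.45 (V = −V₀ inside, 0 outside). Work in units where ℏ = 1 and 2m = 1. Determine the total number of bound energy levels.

N = 7

The dimensionless depth is z₀ = a√(2mV₀)/ℏ = 3.45 × √(8.950) = 10.32.
A new bound state (alternating even/odd) appears each time z₀ passes a multiple of π/2, so N = ⌊2z₀/π⌋ + 1 = ⌊6.571⌋ + 1 = 7.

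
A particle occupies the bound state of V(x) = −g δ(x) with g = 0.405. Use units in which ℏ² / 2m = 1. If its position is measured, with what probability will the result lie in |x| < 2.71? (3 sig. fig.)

The normalised bound state is ψ = √κ e^{−κ|x|} with κ = mg/ℏ² = 0.2025.
P(|x| < d) = ∫_{−d}^{d} κ e^{−2κ|x|} dx = 1 − e^{−2κd} = 1 − e^{−1.098} = 0.6663.

P = 0.666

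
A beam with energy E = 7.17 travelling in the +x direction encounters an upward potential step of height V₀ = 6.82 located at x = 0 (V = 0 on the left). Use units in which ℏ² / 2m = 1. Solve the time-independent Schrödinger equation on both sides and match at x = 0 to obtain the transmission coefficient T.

T = 0.593

On each side the TISE gives plane waves with k = √(2m(E − V))/ℏ: k₁ = √(2·½·7.17) = 2.678, k₂ = √(2·½·0.35) = 0.5916.
Continuity of ψ and ψ′ at the step yields the reflection amplitude r = (k₁ − k₂)/(k₁ + k₂) = 0.6381; thus R = |r|² = 0.4071, T = 0.5929.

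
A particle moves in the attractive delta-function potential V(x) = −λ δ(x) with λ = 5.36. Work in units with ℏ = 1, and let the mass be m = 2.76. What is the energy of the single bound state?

For x ≠ 0 the bound state is ψ ∝ e^{−κ|x|}; integrating the TISE across the delta gives the cusp condition 2κ = 2mλ/ℏ², so κ = 14.79.
Then E = −ℏ²κ²/(2m) = −mλ²/(2ℏ²) = -39.65.

E = -39.6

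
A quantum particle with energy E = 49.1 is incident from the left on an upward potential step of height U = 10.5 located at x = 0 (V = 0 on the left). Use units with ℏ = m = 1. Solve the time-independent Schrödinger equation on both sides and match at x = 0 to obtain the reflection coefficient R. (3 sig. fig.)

R = 0.00361

On each side the TISE gives plane waves with k = √(2m(E − V))/ℏ: k₁ = √(2·1·49.1) = 9.910, k₂ = √(2·1·38.6) = 8.786.
Matching ψ and ψ′ at x = 0 gives r = (k₁ − k₂)/(k₁ + k₂), so R = r² = 0.003610 and T = 1 − R = 0.9964.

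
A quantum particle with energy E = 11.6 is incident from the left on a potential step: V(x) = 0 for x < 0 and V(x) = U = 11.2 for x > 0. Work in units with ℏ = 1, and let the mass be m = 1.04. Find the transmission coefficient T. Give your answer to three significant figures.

T = 0.528

On each side the TISE gives plane waves with k = √(2m(E − V))/ℏ: k₁ = √(2·1.04·11.6) = 4.912, k₂ = √(2·1.04·0.4) = 0.9121.
Matching ψ and ψ′ at x = 0 gives r = (k₁ − k₂)/(k₁ + k₂), so R = r² = 0.4717 and T = 1 − R = 0.5283.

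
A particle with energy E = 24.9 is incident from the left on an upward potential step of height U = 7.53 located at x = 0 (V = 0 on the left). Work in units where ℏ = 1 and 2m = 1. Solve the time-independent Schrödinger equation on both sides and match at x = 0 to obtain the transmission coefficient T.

On each side the TISE gives plane waves with k = √(2m(E − V))/ℏ: k₁ = √(2·½·24.9) = 4.990, k₂ = √(2·½·17.37) = 4.168.
Matching ψ and ψ′ at x = 0 gives r = (k₁ − k₂)/(k₁ + k₂), so R = r² = 0.008062 and T = 1 − R = 0.9919.

T = 0.992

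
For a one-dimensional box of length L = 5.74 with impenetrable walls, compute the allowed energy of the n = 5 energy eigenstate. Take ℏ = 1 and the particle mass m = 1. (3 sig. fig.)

E = 3.74

Requiring ψ(0) = ψ(L) = 0 quantises k = nπ/L, hence E_n = ℏ²k²/2m = n²π²ℏ²/(2mL²).
E_5 = 5² × π² / (2 × 1 × 5.74²) = 3.744.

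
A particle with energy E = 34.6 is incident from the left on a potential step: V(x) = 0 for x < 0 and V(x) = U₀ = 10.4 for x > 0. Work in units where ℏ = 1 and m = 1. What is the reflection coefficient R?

On each side the TISE gives plane waves with k = √(2m(E − V))/ℏ: k₁ = √(2·1·34.6) = 8.319, k₂ = √(2·1·24.2) = 6.957.
Matching ψ and ψ′ at x = 0 gives r = (k₁ − k₂)/(k₁ + k₂), so R = r² = 0.007946 and T = 1 − R = 0.9921.

R = 0.00795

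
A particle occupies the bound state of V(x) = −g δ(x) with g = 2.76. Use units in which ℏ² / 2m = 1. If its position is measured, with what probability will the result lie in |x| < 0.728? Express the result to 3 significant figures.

P = 0.866

The normalised bound state is ψ = √κ e^{−κ|x|} with κ = mg/ℏ² = 1.380.
P(|x| < d) = ∫_{−d}^{d} κ e^{−2κ|x|} dx = 1 − e^{−2κd} = 1 − e^{−2.009} = 0.8659.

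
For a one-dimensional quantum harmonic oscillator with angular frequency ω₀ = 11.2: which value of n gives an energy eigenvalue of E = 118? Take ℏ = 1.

Invert E_n = (n + ½)ℏω₀: n = E/ℏω₀ − ½ = 10.036, so n = 10.

n = 10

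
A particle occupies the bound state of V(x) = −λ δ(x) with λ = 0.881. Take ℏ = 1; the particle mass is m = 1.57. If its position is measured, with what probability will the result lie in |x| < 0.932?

P = 0.924

The normalised bound state is ψ = √κ e^{−κ|x|} with κ = mλ/ℏ² = 1.383.
P(|x| < d) = ∫_{−d}^{d} κ e^{−2κ|x|} dx = 1 − e^{−2κd} = 1 − e^{−2.578} = 0.9241.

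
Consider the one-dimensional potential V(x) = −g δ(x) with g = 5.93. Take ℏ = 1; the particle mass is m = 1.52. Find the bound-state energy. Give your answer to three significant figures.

The bound state is ψ(x) = √κ e^{−κ|x|}. The derivative jump ψ'(0⁺) − ψ'(0⁻) = −(2mg/ℏ²)ψ(0) fixes κ = mg/ℏ² = 9.014.
Then E = −ℏ²κ²/(2m) = −mg²/(2ℏ²) = -26.73.

E = -26.7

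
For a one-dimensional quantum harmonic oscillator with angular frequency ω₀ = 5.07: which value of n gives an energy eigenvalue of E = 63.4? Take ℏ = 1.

n = 12

E_n = ℏω₀(n + ½) ⇒ n = E/(ℏω₀) − ½ = 63.4/5.07 − 0.5 = 12.005 → n = 12.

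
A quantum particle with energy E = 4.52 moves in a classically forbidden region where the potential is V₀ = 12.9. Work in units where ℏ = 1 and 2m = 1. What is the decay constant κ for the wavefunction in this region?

Since E < V₀ the TISE in this region is ψ'' = κ²ψ with κ = √(2m(V₀ − E))/ℏ.
κ = √(2 × 0.5 × 8.38) = 2.895.

κ = 2.89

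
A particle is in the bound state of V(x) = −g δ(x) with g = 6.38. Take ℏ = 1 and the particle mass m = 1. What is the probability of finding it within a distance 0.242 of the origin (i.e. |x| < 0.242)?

P = 0.954

The normalised bound state is ψ = √κ e^{−κ|x|} with κ = mg/ℏ² = 6.380.
P(|x| < d) = ∫_{−d}^{d} κ e^{−2κ|x|} dx = 1 − e^{−2κd} = 1 − e^{−3.088} = 0.9544.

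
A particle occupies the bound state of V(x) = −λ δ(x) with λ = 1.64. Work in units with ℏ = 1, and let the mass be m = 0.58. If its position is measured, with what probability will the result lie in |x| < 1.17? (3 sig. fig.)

P = 0.892

The normalised bound state is ψ = √κ e^{−κ|x|} with κ = mλ/ℏ² = 0.9512.
P(|x| < d) = ∫_{−d}^{d} κ e^{−2κ|x|} dx = 1 − e^{−2κd} = 1 − e^{−2.226} = 0.8920.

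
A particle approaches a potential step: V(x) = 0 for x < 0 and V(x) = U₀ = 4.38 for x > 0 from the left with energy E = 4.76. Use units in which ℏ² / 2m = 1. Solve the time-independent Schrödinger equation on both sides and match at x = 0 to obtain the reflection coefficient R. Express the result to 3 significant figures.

On each side the TISE gives plane waves with k = √(2m(E − V))/ℏ: k₁ = √(2·½·4.76) = 2.182, k₂ = √(2·½·0.38) = 0.6164.
Continuity of ψ and ψ′ at the step yields the reflection amplitude r = (k₁ − k₂)/(k₁ + k₂) = 0.5594; thus R = |r|² = 0.3129, T = 0.6871.

R = 0.313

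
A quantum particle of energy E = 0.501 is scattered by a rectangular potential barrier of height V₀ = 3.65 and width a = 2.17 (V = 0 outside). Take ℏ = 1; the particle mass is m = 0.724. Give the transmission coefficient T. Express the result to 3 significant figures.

Since E < V₀ the interior solution is evanescent with decay constant κ = √(2m(V₀ − E))/ℏ = 2.135.
κa = 4.634, sinh(κa) = 51.44.
The exact tunnelling result is T⁻¹ = 1 + V₀² sinh²(κa) / [4E(V₀ − E)] = 5588, so T = 0.000179.

T = 0.000179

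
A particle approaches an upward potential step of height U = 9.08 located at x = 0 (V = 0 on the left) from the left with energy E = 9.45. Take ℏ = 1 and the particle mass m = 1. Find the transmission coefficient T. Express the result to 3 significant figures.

On each side the TISE gives plane waves with k = √(2m(E − V))/ℏ: k₁ = √(2·1·9.45) = 4.347, k₂ = √(2·1·0.37) = 0.8602.
Continuity of ψ and ψ′ at the step yields the reflection amplitude r = (k₁ − k₂)/(k₁ + k₂) = 0.6696; thus R = |r|² = 0.4484, T = 0.5516.

T = 0.552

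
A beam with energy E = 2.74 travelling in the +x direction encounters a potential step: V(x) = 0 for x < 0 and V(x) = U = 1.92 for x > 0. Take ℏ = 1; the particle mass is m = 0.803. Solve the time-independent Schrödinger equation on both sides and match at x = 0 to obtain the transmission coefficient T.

T = 0.914

The wavenumbers are k₁ = √(2mE)/ℏ = 2.098 on the left and k₂ = √(2m(E − U))/ℏ = 1.148 on the right.
Continuity of ψ and ψ′ at the step yields the reflection amplitude r = (k₁ − k₂)/(k₁ + k₂) = 0.2928; thus R = |r|² = 0.08572, T = 0.9143.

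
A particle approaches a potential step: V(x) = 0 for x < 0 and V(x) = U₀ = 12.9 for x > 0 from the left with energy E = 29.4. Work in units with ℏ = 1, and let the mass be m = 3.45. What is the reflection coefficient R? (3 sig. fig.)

On each side the TISE gives plane waves with k = √(2m(E − V))/ℏ: k₁ = √(2·3.45·29.4) = 14.24, k₂ = √(2·3.45·16.5) = 10.67.
Continuity of ψ and ψ′ at the step yields the reflection amplitude r = (k₁ − k₂)/(k₁ + k₂) = 0.1434; thus R = |r|² = 0.02057, T = 0.9794.

R = 0.0206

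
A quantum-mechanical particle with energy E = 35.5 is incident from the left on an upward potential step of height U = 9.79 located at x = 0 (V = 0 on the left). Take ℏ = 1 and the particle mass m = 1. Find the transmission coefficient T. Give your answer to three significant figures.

T = 0.994

The wavenumbers are k₁ = √(2mE)/ℏ = 8.426 on the left and k₂ = √(2m(E − U))/ℏ = 7.171 on the right.
Matching ψ and ψ′ at x = 0 gives r = (k₁ − k₂)/(k₁ + k₂), so R = r² = 0.006478 and T = 1 − R = 0.9935.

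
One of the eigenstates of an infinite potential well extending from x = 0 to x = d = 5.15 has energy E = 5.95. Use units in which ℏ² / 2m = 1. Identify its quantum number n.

From E_n = n²π²ℏ²/(2md²) invert to n = √(2md²E)/(πℏ).
n = (5.15/π) × √(2 × 0.5 × 5.95) = 3.999 → n = 4.

n = 4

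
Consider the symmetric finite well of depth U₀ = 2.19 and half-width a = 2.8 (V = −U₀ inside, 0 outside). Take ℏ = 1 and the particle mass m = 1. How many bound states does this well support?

N = 4

The dimensionless depth is z₀ = a√(2mU₀)/ℏ = 2.8 × √(4.380) = 5.860.
A new bound state (alternating even/odd) appears each time z₀ passes a multiple of π/2, so N = ⌊2z₀/π⌋ + 1 = ⌊3.731⌋ + 1 = 4.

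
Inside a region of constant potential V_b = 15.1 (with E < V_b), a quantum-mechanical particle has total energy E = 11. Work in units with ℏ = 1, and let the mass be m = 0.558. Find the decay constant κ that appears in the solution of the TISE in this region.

κ = 2.14

Since E < V_b the TISE in this region is ψ'' = κ²ψ with κ = √(2m(V_b − E))/ℏ.
κ = √(2 × 0.558 × 4.1) = 2.139.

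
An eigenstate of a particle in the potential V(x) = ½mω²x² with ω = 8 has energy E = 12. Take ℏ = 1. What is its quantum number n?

n = 1

Invert E_n = (n + ½)ℏω: n = E/ℏω − ½ = 1.000, so n = 1.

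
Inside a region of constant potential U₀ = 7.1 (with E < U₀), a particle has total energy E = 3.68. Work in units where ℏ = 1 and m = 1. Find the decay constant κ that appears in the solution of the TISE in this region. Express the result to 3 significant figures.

Since E < U₀ the TISE in this region is ψ'' = κ²ψ with κ = √(2m(U₀ − E))/ℏ.
κ = √(2 × 1 × 3.42) = 2.615.

κ = 2.62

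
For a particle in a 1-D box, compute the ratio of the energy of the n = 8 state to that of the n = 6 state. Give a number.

E_n = n²π²ℏ²/(2mL²) so the ratio is n₂²/n₁² = 64/36 = 1.77778.

1.77778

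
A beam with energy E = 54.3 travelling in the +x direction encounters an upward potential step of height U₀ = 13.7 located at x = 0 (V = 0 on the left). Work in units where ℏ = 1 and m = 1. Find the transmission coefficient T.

The wavenumbers are k₁ = √(2mE)/ℏ = 10.42 on the left and k₂ = √(2m(E − U₀))/ℏ = 9.011 on the right.
Matching ψ and ψ′ at x = 0 gives r = (k₁ − k₂)/(k₁ + k₂), so R = r² = 0.005265 and T = 1 − R = 0.9947.

T = 0.995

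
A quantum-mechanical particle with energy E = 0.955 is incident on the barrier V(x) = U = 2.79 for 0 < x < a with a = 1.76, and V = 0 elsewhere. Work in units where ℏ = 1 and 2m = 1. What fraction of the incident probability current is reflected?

R = 0.970

E < U: inside the barrier ψ ∝ e^{±κx} with κ = √(2m(U − E))/ℏ = 1.355.
κa = 2.384, sinh(κa) = 5.379.
Matching ψ, ψ′ at both faces gives T = [1 + U² sinh²(κa) / (4E(U − E))]⁻¹ = 1/33.13 = 0.0302.
R = 1 − T = 0.970.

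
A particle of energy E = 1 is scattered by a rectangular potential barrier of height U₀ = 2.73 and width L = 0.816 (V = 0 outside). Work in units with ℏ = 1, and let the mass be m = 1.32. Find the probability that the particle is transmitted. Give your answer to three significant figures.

E < U₀: inside the barrier ψ ∝ e^{±κx} with κ = √(2m(U₀ − E))/ℏ = 2.137.
κL = 1.744, sinh(κL) = 2.772.
Matching ψ, ψ′ at both faces gives T = [1 + U₀² sinh²(κL) / (4E(U₀ − E))]⁻¹ = 1/9.278 = 0.108.

T = 0.108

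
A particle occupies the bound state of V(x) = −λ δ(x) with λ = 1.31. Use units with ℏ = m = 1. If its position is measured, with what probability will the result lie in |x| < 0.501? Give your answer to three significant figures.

The normalised bound state is ψ = √κ e^{−κ|x|} with κ = mλ/ℏ² = 1.310.
P(|x| < d) = ∫_{−d}^{d} κ e^{−2κ|x|} dx = 1 − e^{−2κd} = 1 − e^{−1.313} = 0.7309.

P = 0.731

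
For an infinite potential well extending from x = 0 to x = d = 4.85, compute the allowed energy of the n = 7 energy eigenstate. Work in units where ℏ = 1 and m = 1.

E = 10.3

The infinite-well eigenfunctions ψ_n = √(2/d) sin(nπx/d) vanish at both walls, giving E_n = n²π²ℏ²/(2md²).
E_7 = 7² × π² / (2 × 1 × 4.85²) = 10.28.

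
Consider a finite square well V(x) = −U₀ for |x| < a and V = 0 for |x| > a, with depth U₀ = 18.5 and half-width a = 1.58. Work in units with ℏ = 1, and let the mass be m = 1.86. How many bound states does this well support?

N = 9

Define the well-strength parameter z₀ = (a/ℏ)√(2mU₀) = 1.58 × √(2·1.86·18.5) = 13.11.
A new bound state (alternating even/odd) appears each time z₀ passes a multiple of π/2, so N = ⌊2z₀/π⌋ + 1 = ⌊8.344⌋ + 1 = 9.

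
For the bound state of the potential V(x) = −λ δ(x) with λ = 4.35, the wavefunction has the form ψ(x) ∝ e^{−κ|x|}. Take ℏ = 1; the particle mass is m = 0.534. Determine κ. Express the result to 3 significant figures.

κ = 2.32

Integrate −(ℏ²/2m)ψ'' − λδ(x)ψ = Eψ from −ε to +ε: the ψ'' term gives ψ'(0⁺) − ψ'(0⁻) and the δ term gives −(2mλ/ℏ²)ψ(0).
With ψ ∝ e^{−κ|x|} this yields −2κ = −2mλ/ℏ², so κ = mλ/ℏ² = 2.323.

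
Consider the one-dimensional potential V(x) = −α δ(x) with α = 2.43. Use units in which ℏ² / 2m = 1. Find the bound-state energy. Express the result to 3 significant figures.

E = -1.48

The bound state is ψ(x) = √κ e^{−κ|x|}. The derivative jump ψ'(0⁺) − ψ'(0⁻) = −(2mα/ℏ²)ψ(0) fixes κ = mα/ℏ² = 1.215.
Then E = −ℏ²κ²/(2m) = −mα²/(2ℏ²) = -1.476.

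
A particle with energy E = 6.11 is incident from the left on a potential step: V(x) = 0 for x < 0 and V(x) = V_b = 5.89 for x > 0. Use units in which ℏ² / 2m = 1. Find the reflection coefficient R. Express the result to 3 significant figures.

R = 0.464

The wavenumbers are k₁ = √(2mE)/ℏ = 2.472 on the left and k₂ = √(2m(E − V_b))/ℏ = 0.4690 on the right.
Matching ψ and ψ′ at x = 0 gives r = (k₁ − k₂)/(k₁ + k₂), so R = r² = 0.4638 and T = 1 − R = 0.5362.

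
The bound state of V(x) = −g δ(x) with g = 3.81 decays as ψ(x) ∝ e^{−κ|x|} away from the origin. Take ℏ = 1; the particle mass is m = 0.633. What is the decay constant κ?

Integrating the TISE across x = 0 gives the cusp condition ψ'(0⁺) − ψ'(0⁻) = −(2mg/ℏ²)ψ(0).
With ψ ∝ e^{−κ|x|} this yields −2κ = −2mg/ℏ², so κ = mg/ℏ² = 2.412.

κ = 2.41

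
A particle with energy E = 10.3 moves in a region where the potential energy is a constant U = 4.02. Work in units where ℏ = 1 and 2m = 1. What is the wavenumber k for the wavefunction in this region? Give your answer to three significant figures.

k = 2.51

With E > U the solution is oscillatory, ψ ∝ e^{±ikx} with k = √(2m(E − U))/ℏ.
k = √(2 × 0.5 × 6.28) = 2.506.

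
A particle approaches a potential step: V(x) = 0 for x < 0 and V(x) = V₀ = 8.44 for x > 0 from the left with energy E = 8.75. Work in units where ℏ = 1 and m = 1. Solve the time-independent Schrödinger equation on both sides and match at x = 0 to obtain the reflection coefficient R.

R = 0.467

The wavenumbers are k₁ = √(2mE)/ℏ = 4.183 on the left and k₂ = √(2m(E − V₀))/ℏ = 0.7874 on the right.
Continuity of ψ and ψ′ at the step yields the reflection amplitude r = (k₁ − k₂)/(k₁ + k₂) = 0.6832; thus R = |r|² = 0.4667, T = 0.5333.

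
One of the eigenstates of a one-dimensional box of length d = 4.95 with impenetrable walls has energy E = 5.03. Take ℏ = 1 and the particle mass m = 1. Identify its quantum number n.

n = 5

For an infinite well E_n = n²π²ℏ²/(2md²), so n = (d/πℏ)√(2mE).
n = (4.95/π) × √(2 × 1 × 5.03) = 4.998 → n = 5.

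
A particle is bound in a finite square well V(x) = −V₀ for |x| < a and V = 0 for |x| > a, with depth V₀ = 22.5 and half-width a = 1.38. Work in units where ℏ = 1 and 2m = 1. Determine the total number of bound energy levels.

The dimensionless depth is z₀ = a√(2mV₀)/ℏ = 1.38 × √(22.50) = 6.546.
The even/odd transcendental equations gain one root per π/2 in z₀, giving N = 1 + ⌊2z₀/π⌋ = 1 + ⌊4.167⌋ = 5.

N = 5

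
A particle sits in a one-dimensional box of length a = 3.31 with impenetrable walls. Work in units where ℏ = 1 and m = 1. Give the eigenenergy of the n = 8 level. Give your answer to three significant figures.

Requiring ψ(0) = ψ(a) = 0 quantises k = nπ/a, hence E_n = ℏ²k²/2m = n²π²ℏ²/(2ma²).
E_8 = 8² × π² / (2 × 1 × 3.31²) = 28.83.

E = 28.8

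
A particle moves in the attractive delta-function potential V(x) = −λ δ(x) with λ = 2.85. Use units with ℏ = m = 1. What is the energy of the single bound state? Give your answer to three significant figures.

E = -4.06

The bound state is ψ(x) = √κ e^{−κ|x|}. The derivative jump ψ'(0⁺) − ψ'(0⁻) = −(2mλ/ℏ²)ψ(0) fixes κ = mλ/ℏ² = 2.850.
Then E = −ℏ²κ²/(2m) = −mλ²/(2ℏ²) = -4.061.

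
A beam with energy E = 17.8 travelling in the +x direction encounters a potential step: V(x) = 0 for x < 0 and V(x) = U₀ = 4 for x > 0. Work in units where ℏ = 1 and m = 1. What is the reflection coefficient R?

R = 0.00404

The wavenumbers are k₁ = √(2mE)/ℏ = 5.967 on the left and k₂ = √(2m(E − U₀))/ℏ = 5.254 on the right.
Matching ψ and ψ′ at x = 0 gives r = (k₁ − k₂)/(k₁ + k₂), so R = r² = 0.004038 and T = 1 − R = 0.9960.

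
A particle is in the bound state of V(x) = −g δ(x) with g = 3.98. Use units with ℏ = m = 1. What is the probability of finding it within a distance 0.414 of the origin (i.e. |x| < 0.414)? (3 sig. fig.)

P = 0.963

The normalised bound state is ψ = √κ e^{−κ|x|} with κ = mg/ℏ² = 3.980.
P(|x| < d) = ∫_{−d}^{d} κ e^{−2κ|x|} dx = 1 − e^{−2κd} = 1 − e^{−3.295} = 0.9629.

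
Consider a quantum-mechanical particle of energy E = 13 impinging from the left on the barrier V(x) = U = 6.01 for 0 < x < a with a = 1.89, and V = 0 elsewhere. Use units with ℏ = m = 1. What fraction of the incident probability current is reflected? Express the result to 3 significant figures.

R = 0.0472

Above the barrier the interior wavenumber is k₂ = √(2m(E − U))/ℏ = 3.739, giving phase k₂a = 7.067.
T = [1 + U² sin²(k₂a) / (4E(E − U))]⁻¹ = 1/1.049 = 0.953.
R = 1 − T = 0.0472.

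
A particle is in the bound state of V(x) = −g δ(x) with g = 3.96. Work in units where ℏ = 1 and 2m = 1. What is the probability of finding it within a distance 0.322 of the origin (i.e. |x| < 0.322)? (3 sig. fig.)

The normalised bound state is ψ = √κ e^{−κ|x|} with κ = mg/ℏ² = 1.980.
P(|x| < d) = ∫_{−d}^{d} κ e^{−2κ|x|} dx = 1 − e^{−2κd} = 1 − e^{−1.275} = 0.7206.

P = 0.721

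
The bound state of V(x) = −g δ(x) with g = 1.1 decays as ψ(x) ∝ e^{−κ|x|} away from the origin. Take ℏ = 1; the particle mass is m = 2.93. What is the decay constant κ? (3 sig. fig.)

κ = 3.22

Integrating the TISE across x = 0 gives the cusp condition ψ'(0⁺) − ψ'(0⁻) = −(2mg/ℏ²)ψ(0).
With ψ ∝ e^{−κ|x|} this yields −2κ = −2mg/ℏ², so κ = mg/ℏ² = 3.223.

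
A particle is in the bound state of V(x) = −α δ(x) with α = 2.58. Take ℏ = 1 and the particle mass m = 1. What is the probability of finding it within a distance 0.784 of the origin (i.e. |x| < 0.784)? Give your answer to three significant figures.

P = 0.982

The normalised bound state is ψ = √κ e^{−κ|x|} with κ = mα/ℏ² = 2.580.
P(|x| < d) = ∫_{−d}^{d} κ e^{−2κ|x|} dx = 1 − e^{−2κd} = 1 − e^{−4.045} = 0.9825.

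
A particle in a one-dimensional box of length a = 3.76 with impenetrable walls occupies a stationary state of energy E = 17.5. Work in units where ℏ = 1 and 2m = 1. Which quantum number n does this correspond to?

n = 5

For an infinite well E_n = n²π²ℏ²/(2ma²), so n = (a/πℏ)√(2mE).
n = (3.76/π) × √(2 × 0.5 × 17.5) = 5.007 → n = 5.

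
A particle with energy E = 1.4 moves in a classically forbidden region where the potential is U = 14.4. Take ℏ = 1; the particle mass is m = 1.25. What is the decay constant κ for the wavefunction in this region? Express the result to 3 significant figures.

κ = 5.70

Since E < U the TISE in this region is ψ'' = κ²ψ with κ = √(2m(U − E))/ℏ.
κ = √(2 × 1.25 × 13) = 5.701.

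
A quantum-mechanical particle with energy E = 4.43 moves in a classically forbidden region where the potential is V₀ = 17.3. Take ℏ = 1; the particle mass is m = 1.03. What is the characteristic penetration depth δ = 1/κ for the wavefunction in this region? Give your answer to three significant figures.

Since E < V₀ the TISE in this region is ψ'' = κ²ψ with κ = √(2m(V₀ − E))/ℏ.
κ = √(2 × 1.03 × 12.87) = 5.149. The penetration depth is δ = 1/κ = 0.194.

δ = 0.194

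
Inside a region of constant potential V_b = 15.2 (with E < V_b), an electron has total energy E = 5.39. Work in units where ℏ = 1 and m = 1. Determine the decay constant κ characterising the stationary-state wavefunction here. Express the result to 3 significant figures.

κ = 4.43

Since E < V_b the TISE in this region is ψ'' = κ²ψ with κ = √(2m(V_b − E))/ℏ.
κ = √(2 × 1 × 9.81) = 4.429.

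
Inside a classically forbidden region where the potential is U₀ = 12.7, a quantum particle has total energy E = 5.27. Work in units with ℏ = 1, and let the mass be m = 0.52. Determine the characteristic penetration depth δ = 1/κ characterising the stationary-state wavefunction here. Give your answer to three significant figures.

δ = 0.360

Since E < U₀ the TISE in this region is ψ'' = κ²ψ with κ = √(2m(U₀ − E))/ℏ.
κ = √(2 × 0.52 × 7.43) = 2.780. The penetration depth is δ = 1/κ = 0.360.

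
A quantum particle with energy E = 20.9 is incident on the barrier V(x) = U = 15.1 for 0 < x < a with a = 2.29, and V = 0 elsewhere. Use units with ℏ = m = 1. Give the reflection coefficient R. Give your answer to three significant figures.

R = 0.319

E > U: inside the barrier k₂ = √(2m(E − U))/ℏ = 3.406, k₂a = 7.799.
Matching at both interfaces gives T⁻¹ = 1 + U² sin²(k₂a) / [4E(E − U)] = 1.469, hence T = 0.681.
R = 1 − T = 0.319.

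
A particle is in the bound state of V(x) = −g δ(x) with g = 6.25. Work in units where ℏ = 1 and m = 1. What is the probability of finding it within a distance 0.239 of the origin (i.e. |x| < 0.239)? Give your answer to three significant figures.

The normalised bound state is ψ = √κ e^{−κ|x|} with κ = mg/ℏ² = 6.250.
P(|x| < d) = ∫_{−d}^{d} κ e^{−2κ|x|} dx = 1 − e^{−2κd} = 1 − e^{−2.988} = 0.9496.

P = 0.950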